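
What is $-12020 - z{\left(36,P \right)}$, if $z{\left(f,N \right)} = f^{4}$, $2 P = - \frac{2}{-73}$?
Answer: $-1691636$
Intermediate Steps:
$P = \frac{1}{73}$ ($P = \frac{\left(-2\right) \frac{1}{-73}}{2} = \frac{\left(-2\right) \left(- \frac{1}{73}\right)}{2} = \frac{1}{2} \cdot \frac{2}{73} = \frac{1}{73} \approx 0.013699$)
$-12020 - z{\left(36,P \right)} = -12020 - 36^{4} = -12020 - 1679616 = -1691636$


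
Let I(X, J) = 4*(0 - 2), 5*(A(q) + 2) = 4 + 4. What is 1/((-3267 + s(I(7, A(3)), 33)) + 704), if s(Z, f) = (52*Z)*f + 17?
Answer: -1/16274 ≈ -6.1448e-5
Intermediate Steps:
A(q) = -2/5 (A(q) = -2 + (4 + 4)/5 = -2 + (1/5)*8 = -2 + 8/5 = -2/5)
I(X, J) = -8 (I(X, J) = 4*(-2) = -8)
s(Z, f) = 17 + 52*Z*f (s(Z, f) = 52*Z*f + 17 = 17 + 52*Z*f)
1/((-3267 + s(I(7, A(3)), 33)) + 704) = 1/((-3267 + (17 + 52*(-8)*33)) + 704) = 1/((-3267 + (17 - 13728)) + 704) = 1/((-3267 - 13711) + 704) = 1/(-16978 + 704) = 1/(-16274) = -1/16274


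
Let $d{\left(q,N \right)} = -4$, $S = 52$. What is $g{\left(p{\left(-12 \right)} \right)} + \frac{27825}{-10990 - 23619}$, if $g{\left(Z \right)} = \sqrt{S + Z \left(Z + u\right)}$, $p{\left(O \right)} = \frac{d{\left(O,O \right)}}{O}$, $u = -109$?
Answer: $- \frac{525}{653} + \frac{\sqrt{142}}{3} \approx 3.1681$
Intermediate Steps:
$p{\left(O \right)} = - \frac{4}{O}$
$g{\left(Z \right)} = \sqrt{52 + Z \left(-109 + Z\right)}$ ($g{\left(Z \right)} = \sqrt{52 + Z \left(Z - 109\right)} = \sqrt{52 + Z \left(-109 + Z\right)}$)
$g{\left(p{\left(-12 \right)} \right)} + \frac{27825}{-10990 - 23619} = \sqrt{52 + \left(- \frac{4}{-12}\right)^{2} - 109 \left(- \frac{4}{-12}\right)} + \frac{27825}{-10990 - 23619} = \sqrt{52 + \left(\left(-4\right) \left(- \frac{1}{12}\right)\right)^{2} - 109 \left(\left(-4\right) \left(- \frac{1}{12}\right)\right)} + \frac{27825}{-34609} = \sqrt{52 + \left(\frac{1}{3}\right)^{2} - \frac{109}{3}} + 27825 \left(- \frac{1}{34609}\right) = \sqrt{52 + \frac{1}{9} - \frac{109}{3}} - \frac{525}{653} = \sqrt{\frac{142}{9}} - \frac{525}{653} = \frac{\sqrt{142}}{3} - \frac{525}{653} = - \frac{525}{653} + \frac{\sqrt{142}}{3}$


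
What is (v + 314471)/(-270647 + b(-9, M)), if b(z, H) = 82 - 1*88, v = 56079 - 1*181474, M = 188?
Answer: -189076/270653 ≈ -0.69859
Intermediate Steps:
v = -125395 (v = 56079 - 181474 = -125395)
b(z, H) = -6 (b(z, H) = 82 - 88 = -6)
(v + 314471)/(-270647 + b(-9, M)) = (-125395 + 314471)/(-270647 - 6) = 189076/(-270653) = 189076*(-1/270653) = -189076/270653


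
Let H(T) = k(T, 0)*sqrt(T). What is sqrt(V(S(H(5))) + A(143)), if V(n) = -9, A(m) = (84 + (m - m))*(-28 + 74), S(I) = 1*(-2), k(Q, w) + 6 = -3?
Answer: sqrt(3855) ≈ 62.089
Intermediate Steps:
k(Q, w) = -9 (k(Q, w) = -6 - 3 = -9)
H(T) = -9*sqrt(T)
S(I) = -2
A(m) = 3864 (A(m) = (84 + 0)*46 = 84*46 = 3864)
sqrt(V(S(H(5))) + A(143)) = sqrt(-9 + 3864) = sqrt(3855)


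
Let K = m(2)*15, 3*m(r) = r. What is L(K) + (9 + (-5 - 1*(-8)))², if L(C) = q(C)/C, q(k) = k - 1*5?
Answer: 289/2 ≈ 144.50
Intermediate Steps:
m(r) = r/3
q(k) = -5 + k (q(k) = k - 5 = -5 + k)
K = 10 (K = ((⅓)*2)*15 = (⅔)*15 = 10)
L(C) = (-5 + C)/C
L(K) + (9 + (-5 - 1*(-8)))² = (-5 + 10)/10 + (9 + (-5 - 1*(-8)))² = (⅒)*5 + (9 + (-5 + 8))² = ½ + (9 + 3)² = ½ + 12² = ½ + 144 = 289/2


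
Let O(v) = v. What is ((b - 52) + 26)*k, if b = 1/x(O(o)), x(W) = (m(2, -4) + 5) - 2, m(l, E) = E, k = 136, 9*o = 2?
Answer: -3672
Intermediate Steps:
o = 2/9 (o = (⅑)*2 = 2/9 ≈ 0.22222)
x(W) = -1 (x(W) = (-4 + 5) - 2 = 1 - 2 = -1)
b = -1 (b = 1/(-1) = -1)
((b - 52) + 26)*k = ((-1 - 52) + 26)*136 = (-53 + 26)*136 = -27*136 = -3672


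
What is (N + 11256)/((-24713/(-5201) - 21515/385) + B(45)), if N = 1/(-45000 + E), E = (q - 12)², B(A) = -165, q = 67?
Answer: -3861502205627/74146444925 ≈ -52.079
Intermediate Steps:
E = 3025 (E = (67 - 12)² = 55² = 3025)
N = -1/41975 (N = 1/(-45000 + 3025) = 1/(-41975) = -1/41975 ≈ -2.3824e-5)
(N + 11256)/((-24713/(-5201) - 21515/385) + B(45)) = (-1/41975 + 11256)/((-24713/(-5201) - 21515/385) - 165) = 472470599/(41975*((-24713*(-1/5201) - 21515*1/385) - 165)) = 472470599/(41975*((24713/5201 - 4303/77) - 165)) = 472470599/(41975*(-417898/8173 - 165)) = 472470599/(41975*(-1766443/8173)) = (472470599/41975)*(-8173/1766443) = -3861502205627/74146444925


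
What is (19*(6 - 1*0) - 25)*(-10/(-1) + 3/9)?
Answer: 2759/3 ≈ 919.67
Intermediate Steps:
(19*(6 - 1*0) - 25)*(-10/(-1) + 3/9) = (19*(6 + 0) - 25)*(-10*(-1) + 3*(⅑)) = (19*6 - 25)*(10 + ⅓) = (114 - 25)*(31/3) = 89*(31/3) = 2759/3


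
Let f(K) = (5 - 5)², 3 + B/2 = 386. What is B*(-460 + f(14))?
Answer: -352360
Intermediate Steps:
B = 766 (B = -6 + 2*386 = -6 + 772 = 766)
f(K) = 0 (f(K) = 0² = 0)
B*(-460 + f(14)) = 766*(-460 + 0) = 766*(-460) = -352360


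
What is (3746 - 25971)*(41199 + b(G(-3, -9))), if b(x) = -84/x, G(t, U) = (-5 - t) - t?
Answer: -913780875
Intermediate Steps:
G(t, U) = -5 - 2*t
(3746 - 25971)*(41199 + b(G(-3, -9))) = (3746 - 25971)*(41199 - 84/(-5 - 2*(-3))) = -22225*(41199 - 84/(-5 + 6)) = -22225*(41199 - 84/1) = -22225*(41199 - 84*1) = -22225*(41199 - 84) = -22225*41115 = -913780875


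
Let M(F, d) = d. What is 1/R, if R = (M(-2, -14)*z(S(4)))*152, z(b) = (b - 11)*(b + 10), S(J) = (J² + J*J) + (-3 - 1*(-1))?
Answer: -1/1617280 ≈ -6.1832e-7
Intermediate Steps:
S(J) = -2 + 2*J² (S(J) = (J² + J²) + (-3 + 1) = 2*J² - 2 = -2 + 2*J²)
z(b) = (-11 + b)*(10 + b)
R = -1617280 (R = -14*(-110 + (-2 + 2*4²)² - (-2 + 2*4²))*152 = -14*(-110 + (-2 + 2*16)² - (-2 + 2*16))*152 = -14*(-110 + (-2 + 32)² - (-2 + 32))*152 = -14*(-110 + 30² - 1*30)*152 = -14*(-110 + 900 - 30)*152 = -14*760*152 = -10640*152 = -1617280)
1/R = 1/(-1617280) = -1/1617280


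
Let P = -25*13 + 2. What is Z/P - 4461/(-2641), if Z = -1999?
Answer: 353698/44897 ≈ 7.8780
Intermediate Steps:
P = -323 (P = -325 + 2 = -323)
Z/P - 4461/(-2641) = -1999/(-323) - 4461/(-2641) = -1999*(-1/323) - 4461*(-1/2641) = 1999/323 + 4461/2641 = 353698/44897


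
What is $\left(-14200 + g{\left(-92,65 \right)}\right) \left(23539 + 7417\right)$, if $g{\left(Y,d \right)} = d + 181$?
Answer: $-431960024$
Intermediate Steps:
$g{\left(Y,d \right)} = 181 + d$
$\left(-14200 + g{\left(-92,65 \right)}\right) \left(23539 + 7417\right) = \left(-14200 + \left(181 + 65\right)\right) \left(23539 + 7417\right) = \left(-14200 + 246\right) 30956 = \left(-13954\right) 30956 = -431960024$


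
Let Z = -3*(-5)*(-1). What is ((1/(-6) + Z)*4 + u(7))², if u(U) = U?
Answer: 25921/9 ≈ 2880.1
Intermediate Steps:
Z = -15 (Z = 15*(-1) = -15)
((1/(-6) + Z)*4 + u(7))² = ((1/(-6) - 15)*4 + 7)² = ((-⅙ - 15)*4 + 7)² = (-91/6*4 + 7)² = (-182/3 + 7)² = (-161/3)² = 25921/9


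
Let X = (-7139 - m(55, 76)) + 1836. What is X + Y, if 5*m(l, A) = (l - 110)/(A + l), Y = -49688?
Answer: -7203810/131 ≈ -54991.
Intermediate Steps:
m(l, A) = (-110 + l)/(5*(A + l)) (m(l, A) = ((l - 110)/(A + l))/5 = ((-110 + l)/(A + l))/5 = (-110 + l)/(5*(A + l)))
X = -694682/131 (X = (-7139 - (-22 + (⅕)*55)/(76 + 55)) + 1836 = (-7139 - (-22 + 11)/131) + 1836 = (-7139 - (-11)/131) + 1836 = (-7139 - 1*(-11/131)) + 1836 = (-7139 + 11/131) + 1836 = -935198/131 + 1836 = -694682/131 ≈ -5302.9)
X + Y = -694682/131 - 49688 = -7203810/131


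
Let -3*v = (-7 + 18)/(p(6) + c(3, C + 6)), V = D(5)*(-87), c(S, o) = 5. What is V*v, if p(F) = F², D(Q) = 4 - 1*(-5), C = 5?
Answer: 2871/41 ≈ 70.024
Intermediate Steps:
D(Q) = 9 (D(Q) = 4 + 5 = 9)
V = -783 (V = 9*(-87) = -783)
v = -11/123 (v = -(-7 + 18)/(3*(6² + 5)) = -11/(3*(36 + 5)) = -11/(3*41) = -⅓*11/41 = -11/123 ≈ -0.089431)
V*v = -783*(-11/123) = 2871/41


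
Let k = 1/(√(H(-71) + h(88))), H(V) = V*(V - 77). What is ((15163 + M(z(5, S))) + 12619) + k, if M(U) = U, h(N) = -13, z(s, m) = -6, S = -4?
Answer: 27776 + √10495/10495 ≈ 27776.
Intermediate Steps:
H(V) = V*(-77 + V)
k = √10495/10495 (k = 1/(√(-71*(-77 - 71) - 13)) = 1/(√(-71*(-148) - 13)) = 1/(√(10508 - 13)) = 1/(√10495) = √10495/10495 ≈ 0.0097613)
((15163 + M(z(5, S))) + 12619) + k = ((15163 - 6) + 12619) + √10495/10495 = (15157 + 12619) + √10495/10495 = 27776 + √10495/10495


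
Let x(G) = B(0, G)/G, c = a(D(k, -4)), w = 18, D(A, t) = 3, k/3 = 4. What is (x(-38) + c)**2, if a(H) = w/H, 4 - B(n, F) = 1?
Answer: 50625/1444 ≈ 35.059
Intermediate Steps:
k = 12 (k = 3*4 = 12)
B(n, F) = 3 (B(n, F) = 4 - 1*1 = 4 - 1 = 3)
a(H) = 18/H
c = 6 (c = 18/3 = 18*(1/3) = 6)
x(G) = 3/G
(x(-38) + c)**2 = (3/(-38) + 6)**2 = (3*(-1/38) + 6)**2 = (-3/38 + 6)**2 = (225/38)**2 = 50625/1444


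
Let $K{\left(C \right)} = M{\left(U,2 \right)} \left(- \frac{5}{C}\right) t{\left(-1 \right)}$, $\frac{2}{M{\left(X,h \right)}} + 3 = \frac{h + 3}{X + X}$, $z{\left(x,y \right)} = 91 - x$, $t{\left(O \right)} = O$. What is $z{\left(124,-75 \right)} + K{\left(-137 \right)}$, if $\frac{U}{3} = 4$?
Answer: $- \frac{302667}{9179} \approx -32.974$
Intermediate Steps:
$U = 12$ ($U = 3 \cdot 4 = 12$)
$M{\left(X,h \right)} = \frac{2}{-3 + \frac{3 + h}{2 X}}$ ($M{\left(X,h \right)} = \frac{2}{-3 + \frac{h + 3}{X + X}} = \frac{2}{-3 + \frac{3 + h}{2 X}}$)
$K{\left(C \right)} = - \frac{240}{67 C}$ ($K{\left(C \right)} = 4 \cdot 12 \frac{1}{3 + 2 - 72} \left(- \frac{5}{C}\right) \left(-1\right) = 4 \cdot 12 \frac{1}{-67} \left(- \frac{5}{C}\right) \left(-1\right) = 4 \cdot 12 \left(- \frac{1}{67}\right) \left(- \frac{5}{C}\right) \left(-1\right) = - \frac{48 \left(- \frac{5}{C}\right)}{67} \left(-1\right) = \frac{240}{67 C} \left(-1\right) = - \frac{240}{67 C}$)
$z{\left(124,-75 \right)} + K{\left(-137 \right)} = \left(91 - 124\right) - \frac{240}{67 \left(-137\right)} = \left(91 - 124\right) - - \frac{240}{9179} = -33 + \frac{240}{9179} = - \frac{302667}{9179}$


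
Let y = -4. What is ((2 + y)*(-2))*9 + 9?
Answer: 45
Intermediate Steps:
((2 + y)*(-2))*9 + 9 = ((2 - 4)*(-2))*9 + 9 = -2*(-2)*9 + 9 = 4*9 + 9 = 36 + 9 = 45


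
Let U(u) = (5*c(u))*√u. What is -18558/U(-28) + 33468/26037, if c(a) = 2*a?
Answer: 11156/8679 - 9279*I*√7/1960 ≈ 1.2854 - 12.525*I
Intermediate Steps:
U(u) = 10*u^(3/2) (U(u) = (5*(2*u))*√u = (10*u)*√u = 10*u^(3/2))
-18558/U(-28) + 33468/26037 = -18558*I*√7/3920 + 33468/26037 = -18558*I*√7/3920 + 33468*(1/26037) = -18558*I*√7/3920 + 11156/8679 = -9279*I*√7/1960 + 11156/8679 = 11156/8679 - 9279*I*√7/1960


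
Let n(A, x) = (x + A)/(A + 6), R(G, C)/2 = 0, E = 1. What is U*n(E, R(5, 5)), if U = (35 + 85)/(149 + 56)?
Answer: 24/287 ≈ 0.083624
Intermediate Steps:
R(G, C) = 0 (R(G, C) = 2*0 = 0)
n(A, x) = (A + x)/(6 + A)
U = 24/41 (U = 120/205 = 120*(1/205) = 24/41 ≈ 0.58537)
U*n(E, R(5, 5)) = 24*((1 + 0)/(6 + 1))/41 = 24*(1/7)/41 = 24*((1/7)*1)/41 = (24/41)*(1/7) = 24/287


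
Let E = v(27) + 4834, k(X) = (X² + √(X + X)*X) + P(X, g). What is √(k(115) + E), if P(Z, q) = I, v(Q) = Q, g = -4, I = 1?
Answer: √(18087 + 115*√230) ≈ 140.82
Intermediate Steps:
P(Z, q) = 1
k(X) = 1 + X² + √2*X^(3/2) (k(X) = (X² + √(X + X)*X) + 1 = (X² + √(2*X)*X) + 1 = (X² + (√2*√X)*X) + 1 = (X² + √2*X^(3/2)) + 1 = 1 + X² + √2*X^(3/2))
E = 4861 (E = 27 + 4834 = 4861)
√(k(115) + E) = √((1 + 115² + √2*115^(3/2)) + 4861) = √((1 + 13225 + √2*(115*√115)) + 4861) = √((1 + 13225 + 115*√230) + 4861) = √((13226 + 115*√230) + 4861) = √(18087 + 115*√230)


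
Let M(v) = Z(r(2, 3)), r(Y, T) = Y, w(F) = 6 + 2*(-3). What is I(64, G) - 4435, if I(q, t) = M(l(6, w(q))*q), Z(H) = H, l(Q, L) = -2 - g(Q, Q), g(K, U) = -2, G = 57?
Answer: -4433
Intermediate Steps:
w(F) = 0 (w(F) = 6 - 6 = 0)
l(Q, L) = 0 (l(Q, L) = -2 - 1*(-2) = -2 + 2 = 0)
M(v) = 2
I(q, t) = 2
I(64, G) - 4435 = 2 - 4435 = -4433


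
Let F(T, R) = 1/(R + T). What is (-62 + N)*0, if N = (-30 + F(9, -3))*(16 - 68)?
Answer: 0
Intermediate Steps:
N = 4654/3 (N = (-30 + 1/(-3 + 9))*(16 - 68) = (-30 + 1/6)*(-52) = -179/6*(-52) = 4654/3 ≈ 1551.3)
(-62 + N)*0 = (-62 + 4654/3)*0 = (4468/3)*0 = 0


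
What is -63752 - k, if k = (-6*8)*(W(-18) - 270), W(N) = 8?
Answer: -76328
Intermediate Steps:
k = 12576 (k = (-6*8)*(8 - 270) = -48*(-262) = 12576)
-63752 - k = -63752 - 1*12576 = -63752 - 12576 = -76328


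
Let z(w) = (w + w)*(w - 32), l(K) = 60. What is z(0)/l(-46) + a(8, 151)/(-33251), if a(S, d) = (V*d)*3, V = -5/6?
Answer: 755/66502 ≈ 0.011353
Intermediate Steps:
V = -⅚ (V = -5*⅙ = -⅚ ≈ -0.83333)
z(w) = 2*w*(-32 + w) (z(w) = (2*w)*(-32 + w) = 2*w*(-32 + w))
a(S, d) = -5*d/2 (a(S, d) = -5*d/6*3 = -5*d/2)
z(0)/l(-46) + a(8, 151)/(-33251) = (2*0*(-32 + 0))/60 - 5/2*151/(-33251) = (2*0*(-32))*(1/60) - 755/2*(-1/33251) = 0*(1/60) + 755/66502 = 0 + 755/66502 = 755/66502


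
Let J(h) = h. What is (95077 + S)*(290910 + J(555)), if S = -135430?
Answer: -11761487145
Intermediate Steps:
(95077 + S)*(290910 + J(555)) = (95077 - 135430)*(290910 + 555) = -40353*291465 = -11761487145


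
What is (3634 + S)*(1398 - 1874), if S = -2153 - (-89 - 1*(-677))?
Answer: -425068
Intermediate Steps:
S = -2741 (S = -2153 - (-89 + 677) = -2153 - 1*588 = -2153 - 588 = -2741)
(3634 + S)*(1398 - 1874) = (3634 - 2741)*(1398 - 1874) = 893*(-476) = -425068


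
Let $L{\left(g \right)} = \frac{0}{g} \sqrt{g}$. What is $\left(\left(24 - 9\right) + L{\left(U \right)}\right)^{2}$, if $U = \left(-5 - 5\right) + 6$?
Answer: $225$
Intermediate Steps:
$U = -4$ ($U = -10 + 6 = -4$)
$L{\left(g \right)} = 0$ ($L{\left(g \right)} = 0 \sqrt{g} = 0$)
$\left(\left(24 - 9\right) + L{\left(U \right)}\right)^{2} = \left(\left(24 - 9\right) + 0\right)^{2} = \left(15 + 0\right)^{2} = 15^{2} = 225$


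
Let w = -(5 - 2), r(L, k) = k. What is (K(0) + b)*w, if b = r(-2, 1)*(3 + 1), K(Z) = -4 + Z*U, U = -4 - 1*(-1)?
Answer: 0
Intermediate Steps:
U = -3 (U = -4 + 1 = -3)
K(Z) = -4 - 3*Z (K(Z) = -4 + Z*(-3) = -4 - 3*Z)
b = 4 (b = 1*(3 + 1) = 1*4 = 4)
w = -3 (w = -1*3 = -3)
(K(0) + b)*w = ((-4 - 3*0) + 4)*(-3) = ((-4 + 0) + 4)*(-3) = (-4 + 4)*(-3) = 0*(-3) = 0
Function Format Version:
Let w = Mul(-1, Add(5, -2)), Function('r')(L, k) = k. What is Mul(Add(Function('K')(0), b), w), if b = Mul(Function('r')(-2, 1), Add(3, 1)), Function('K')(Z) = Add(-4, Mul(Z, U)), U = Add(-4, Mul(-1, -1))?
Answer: 0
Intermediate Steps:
U = -3 (U = Add(-4, 1) = -3)
Function('K')(Z) = Add(-4, Mul(-3, Z)) (Function('K')(Z) = Add(-4, Mul(Z, -3)) = Add(-4, Mul(-3, Z)))
b = 4 (b = Mul(1, Add(3, 1)) = Mul(1, 4) = 4)
w = -3 (w = Mul(-1, 3) = -3)
Mul(Add(Function('K')(0), b), w) = Mul(Add(Add(-4, Mul(-3, 0)), 4), -3) = Mul(Add(Add(-4, 0), 4), -3) = Mul(Add(-4, 4), -3) = Mul(0, -3) = 0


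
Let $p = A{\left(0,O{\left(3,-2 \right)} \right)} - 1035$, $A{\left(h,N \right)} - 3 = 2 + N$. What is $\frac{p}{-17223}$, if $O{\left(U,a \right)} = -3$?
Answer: $\frac{1033}{17223} \approx 0.059978$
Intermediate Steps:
$A{\left(h,N \right)} = 5 + N$ ($A{\left(h,N \right)} = 3 + \left(2 + N\right) = 5 + N$)
$p = -1033$ ($p = \left(5 - 3\right) - 1035 = 2 - 1035 = -1033$)
$\frac{p}{-17223} = - \frac{1033}{-17223} = \left(-1033\right) \left(- \frac{1}{17223}\right) = \frac{1033}{17223}$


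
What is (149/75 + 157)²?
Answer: 142181776/5625 ≈ 25277.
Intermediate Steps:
(149/75 + 157)² = (11924/75)² = 142181776/5625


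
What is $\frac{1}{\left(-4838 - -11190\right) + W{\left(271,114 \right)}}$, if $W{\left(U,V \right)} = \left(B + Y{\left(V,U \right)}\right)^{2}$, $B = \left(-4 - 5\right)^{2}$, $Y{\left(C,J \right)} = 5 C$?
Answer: $\frac{1}{430153} \approx 2.3248 \cdot 10^{-6}$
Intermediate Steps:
$B = 81$ ($B = \left(-9\right)^{2} = 81$)
$W{\left(U,V \right)} = \left(81 + 5 V\right)^{2}$
$\frac{1}{\left(-4838 - -11190\right) + W{\left(271,114 \right)}} = \frac{1}{\left(-4838 - -11190\right) + \left(81 + 5 \cdot 114\right)^{2}} = \frac{1}{\left(-4838 + 11190\right) + \left(81 + 570\right)^{2}} = \frac{1}{6352 + 651^{2}} = \frac{1}{6352 + 423801} = \frac{1}{430153}$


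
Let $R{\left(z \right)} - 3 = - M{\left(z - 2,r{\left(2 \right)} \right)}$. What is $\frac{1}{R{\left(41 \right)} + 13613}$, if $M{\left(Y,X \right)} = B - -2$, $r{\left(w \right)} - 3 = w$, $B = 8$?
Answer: $\frac{1}{13606} \approx 7.3497 \cdot 10^{-5}$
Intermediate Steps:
$r{\left(w \right)} = 3 + w$
$M{\left(Y,X \right)} = 10$ ($M{\left(Y,X \right)} = 8 - -2 = 8 + 2 = 10$)
$R{\left(z \right)} = -7$ ($R{\left(z \right)} = 3 - 10 = -7$)
$\frac{1}{R{\left(41 \right)} + 13613} = \frac{1}{-7 + 13613} = \frac{1}{13606}$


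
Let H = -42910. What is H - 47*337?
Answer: -58749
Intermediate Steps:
H - 47*337 = -42910 - 47*337 = -42910 - 15839 = -58749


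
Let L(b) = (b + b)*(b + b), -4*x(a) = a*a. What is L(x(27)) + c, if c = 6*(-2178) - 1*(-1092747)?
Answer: 4850157/4 ≈ 1.2125e+6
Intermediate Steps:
x(a) = -a²/4 (x(a) = -a*a/4 = -a²/4)
L(b) = 4*b² (L(b) = (2*b)*(2*b) = 4*b²)
c = 1079679 (c = -13068 + 1092747 = 1079679)
L(x(27)) + c = 4*(-¼*27²)² + 1079679 = 4*(-¼*729)² + 1079679 = 4*(-729/4)² + 1079679 = 4*(531441/16) + 1079679 = 531441/4 + 1079679 = 4850157/4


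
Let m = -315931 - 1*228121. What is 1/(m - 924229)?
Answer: -1/1468281 ≈ -6.8107e-7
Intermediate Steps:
m = -544052 (m = -315931 - 228121 = -544052)
1/(m - 924229) = 1/(-544052 - 924229) = 1/(-1468281) = -1/1468281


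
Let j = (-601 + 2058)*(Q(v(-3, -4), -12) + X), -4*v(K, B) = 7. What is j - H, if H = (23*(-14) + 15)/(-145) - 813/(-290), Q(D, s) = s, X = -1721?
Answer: -732245917/290 ≈ -2.5250e+6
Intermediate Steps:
v(K, B) = -7/4 (v(K, B) = -¼*7 = -7/4)
j = -2524981 (j = (-601 + 2058)*(-12 - 1721) = 1457*(-1733) = -2524981)
H = 1427/290 (H = (-322 + 15)*(-1/145) - 813*(-1/290) = -307*(-1/145) + 813/290 = 307/145 + 813/290 = 1427/290 ≈ 4.9207)
j - H = -2524981 - 1*1427/290 = -2524981 - 1427/290 = -732245917/290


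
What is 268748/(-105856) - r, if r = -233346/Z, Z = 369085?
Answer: -18622445351/9767465440 ≈ -1.9066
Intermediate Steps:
r = -233346/369085 ≈ -0.63223
268748/(-105856) - r = 268748/(-105856) - 1*(-233346/369085) = 268748*(-1/105856) + 233346/369085 = -67187/26464 + 233346/369085 = -18622445351/9767465440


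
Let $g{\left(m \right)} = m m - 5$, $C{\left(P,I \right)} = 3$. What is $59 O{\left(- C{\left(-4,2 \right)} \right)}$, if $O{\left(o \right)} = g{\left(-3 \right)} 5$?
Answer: $1180$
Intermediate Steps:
$g{\left(m \right)} = -5 + m^{2}$ ($g{\left(m \right)} = m^{2} - 5 = -5 + m^{2}$)
$O{\left(o \right)} = 20$ ($O{\left(o \right)} = \left(-5 + \left(-3\right)^{2}\right) 5 = \left(-5 + 9\right) 5 = 4 \cdot 5 = 20$)
$59 O{\left(- C{\left(-4,2 \right)} \right)} = 59 \cdot 20 = 1180$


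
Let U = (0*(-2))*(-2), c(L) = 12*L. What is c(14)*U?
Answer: 0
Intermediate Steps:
U = 0 (U = 0*(-2) = 0)
c(14)*U = (12*14)*0 = 168*0 = 0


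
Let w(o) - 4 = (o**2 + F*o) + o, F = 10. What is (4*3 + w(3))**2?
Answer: 3364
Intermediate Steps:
w(o) = 4 + o**2 + 11*o (w(o) = 4 + ((o**2 + 10*o) + o) = 4 + (o**2 + 11*o) = 4 + o**2 + 11*o)
(4*3 + w(3))**2 = (4*3 + (4 + 3**2 + 11*3))**2 = (12 + (4 + 9 + 33))**2 = (12 + 46)**2 = 58**2 = 3364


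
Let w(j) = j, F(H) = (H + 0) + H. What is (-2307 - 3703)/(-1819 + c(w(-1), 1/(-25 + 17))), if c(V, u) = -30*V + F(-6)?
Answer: 6010/1801 ≈ 3.3370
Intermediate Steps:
F(H) = 2*H (F(H) = H + H = 2*H)
c(V, u) = -12 - 30*V (c(V, u) = -30*V + 2*(-6) = -30*V - 12 = -12 - 30*V)
(-2307 - 3703)/(-1819 + c(w(-1), 1/(-25 + 17))) = (-2307 - 3703)/(-1819 + (-12 - 30*(-1))) = -6010/(-1819 + (-12 + 30)) = -6010/(-1819 + 18) = -6010/(-1801) = -6010*(-1/1801) = 6010/1801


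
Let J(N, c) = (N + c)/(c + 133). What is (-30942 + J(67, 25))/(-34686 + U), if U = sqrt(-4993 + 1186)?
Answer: 28634072/32099517 + 349196*I*sqrt(47)/1508677299 ≈ 0.89204 + 0.0015868*I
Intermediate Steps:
U = 9*I*sqrt(47) (U = sqrt(-3807) = 9*I*sqrt(47) ≈ 61.701*I)
J(N, c) = (N + c)/(133 + c)
(-30942 + J(67, 25))/(-34686 + U) = (-30942 + (67 + 25)/(133 + 25))/(-34686 + 9*I*sqrt(47)) = (-30942 + 92/158)/(-34686 + 9*I*sqrt(47)) = (-30942 + (1/158)*92)/(-34686 + 9*I*sqrt(47)) = (-30942 + 46/79)/(-34686 + 9*I*sqrt(47)) = -2444372/(79*(-34686 + 9*I*sqrt(47)))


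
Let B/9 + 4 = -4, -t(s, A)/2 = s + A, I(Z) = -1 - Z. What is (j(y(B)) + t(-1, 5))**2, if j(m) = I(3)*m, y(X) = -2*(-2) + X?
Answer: 69696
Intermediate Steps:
t(s, A) = -2*A - 2*s (t(s, A) = -2*(s + A) = -2*(A + s) = -2*A - 2*s)
B = -72 (B = -36 + 9*(-4) = -36 - 36 = -72)
y(X) = 4 + X
j(m) = -4*m (j(m) = (-1 - 1*3)*m = (-1 - 3)*m = -4*m)
(j(y(B)) + t(-1, 5))**2 = (-4*(4 - 72) + (-2*5 - 2*(-1)))**2 = (-4*(-68) + (-10 + 2))**2 = (272 - 8)**2 = 264**2 = 69696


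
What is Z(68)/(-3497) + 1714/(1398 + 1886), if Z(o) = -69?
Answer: 3110227/5742074 ≈ 0.54166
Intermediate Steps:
Z(68)/(-3497) + 1714/(1398 + 1886) = -69/(-3497) + 1714/(1398 + 1886) = -69*(-1/3497) + 1714/3284 = 69/3497 + 1714*(1/3284) = 69/3497 + 857/1642 = 3110227/5742074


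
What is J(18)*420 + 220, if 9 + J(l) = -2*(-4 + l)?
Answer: -15320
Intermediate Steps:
J(l) = -1 - 2*l (J(l) = -9 - 2*(-4 + l) = -9 + (8 - 2*l) = -1 - 2*l)
J(18)*420 + 220 = (-1 - 2*18)*420 + 220 = (-1 - 36)*420 + 220 = -37*420 + 220 = -15540 + 220 = -15320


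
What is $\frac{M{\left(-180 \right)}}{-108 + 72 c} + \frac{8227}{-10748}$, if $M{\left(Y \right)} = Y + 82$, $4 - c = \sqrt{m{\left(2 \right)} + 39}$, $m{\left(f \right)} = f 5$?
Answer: $- \frac{403061}{870588} \approx -0.46298$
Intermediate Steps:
$m{\left(f \right)} = 5 f$
$c = -3$ ($c = 4 - \sqrt{5 \cdot 2 + 39} = 4 - \sqrt{10 + 39} = 4 - \sqrt{49} = 4 - 7 = -3$)
$M{\left(Y \right)} = 82 + Y$
$\frac{M{\left(-180 \right)}}{-108 + 72 c} + \frac{8227}{-10748} = \frac{82 - 180}{-108 + 72 \left(-3\right)} + \frac{8227}{-10748} = - \frac{98}{-108 - 216} + 8227 \left(- \frac{1}{10748}\right) = - \frac{98}{-324} - \frac{8227}{10748} = \left(-98\right) \left(- \frac{1}{324}\right) - \frac{8227}{10748} = \frac{49}{162} - \frac{8227}{10748} = - \frac{403061}{870588}$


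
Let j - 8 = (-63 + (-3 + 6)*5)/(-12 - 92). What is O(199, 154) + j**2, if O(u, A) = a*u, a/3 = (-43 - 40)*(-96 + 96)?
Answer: 12100/169 ≈ 71.598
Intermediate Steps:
a = 0 (a = 3*((-43 - 40)*(-96 + 96)) = 3*(-83*0) = 3*0 = 0)
O(u, A) = 0 (O(u, A) = 0*u = 0)
j = 110/13 (j = 8 + (-63 + (-3 + 6)*5)/(-12 - 92) = 8 + (-63 + 3*5)/(-104) = 8 + (-63 + 15)*(-1/104) = 8 - 48*(-1/104) = 8 + 6/13 = 110/13 ≈ 8.4615)
O(199, 154) + j**2 = 0 + (110/13)**2 = 0 + 12100/169 = 12100/169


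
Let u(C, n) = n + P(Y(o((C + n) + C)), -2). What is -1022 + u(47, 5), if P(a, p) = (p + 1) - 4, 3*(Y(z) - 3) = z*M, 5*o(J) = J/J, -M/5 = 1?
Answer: -1022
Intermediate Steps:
M = -5 (M = -5*1 = -5)
o(J) = 1/5 (o(J) = (J/J)/5 = (1/5)*1 = 1/5)
Y(z) = 3 - 5*z/3 (Y(z) = 3 + (z*(-5))/3 = 3 + (-5*z)/3 = 3 - 5*z/3)
P(a, p) = -3 + p (P(a, p) = (1 + p) - 4 = -3 + p)
u(C, n) = -5 + n (u(C, n) = n + (-3 - 2) = n - 5 = -5 + n)
-1022 + u(47, 5) = -1022 + (-5 + 5) = -1022 + 0 = -1022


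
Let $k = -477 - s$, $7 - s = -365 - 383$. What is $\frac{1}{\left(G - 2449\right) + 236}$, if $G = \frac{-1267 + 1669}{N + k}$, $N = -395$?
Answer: $- \frac{1627}{3600953} \approx -0.00045182$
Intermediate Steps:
$s = 755$ ($s = 7 - \left(-365 - 383\right) = 7 - -748 = 7 + 748 = 755$)
$k = -1232$ ($k = -477 - 755 = -1232$)
$G = - \frac{402}{1627}$ ($G = \frac{-1267 + 1669}{-395 - 1232} = \frac{402}{-1627} = 402 \left(- \frac{1}{1627}\right) = - \frac{402}{1627} \approx -0.24708$)
$\frac{1}{\left(G - 2449\right) + 236} = \frac{1}{\left(- \frac{402}{1627} - 2449\right) + 236} = \frac{1}{- \frac{3984925}{1627} + 236} = \frac{1}{- \frac{3600953}{1627}} = - \frac{1627}{3600953}$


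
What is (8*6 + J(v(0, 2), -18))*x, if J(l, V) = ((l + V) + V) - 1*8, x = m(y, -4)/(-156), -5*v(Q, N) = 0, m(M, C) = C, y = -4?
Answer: 4/39 ≈ 0.10256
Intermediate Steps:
v(Q, N) = 0 (v(Q, N) = -1/5*0 = 0)
x = 1/39 (x = -4/(-156) = -4*(-1/156) = 1/39 ≈ 0.025641)
J(l, V) = -8 + l + 2*V (J(l, V) = ((V + l) + V) - 8 = (l + 2*V) - 8 = -8 + l + 2*V)
(8*6 + J(v(0, 2), -18))*x = (8*6 + (-8 + 0 + 2*(-18)))*(1/39) = (48 + (-8 + 0 - 36))*(1/39) = (48 - 44)*(1/39) = 4*(1/39) = 4/39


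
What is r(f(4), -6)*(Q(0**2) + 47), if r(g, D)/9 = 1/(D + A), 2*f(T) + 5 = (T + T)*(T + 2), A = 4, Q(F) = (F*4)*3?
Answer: -423/2 ≈ -211.50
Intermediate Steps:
Q(F) = 12*F (Q(F) = (4*F)*3 = 12*F)
f(T) = -5/2 + T*(2 + T) (f(T) = -5/2 + ((T + T)*(T + 2))/2 = -5/2 + ((2*T)*(2 + T))/2 = -5/2 + (2*T*(2 + T))/2 = -5/2 + T*(2 + T))
r(g, D) = 9/(4 + D) (r(g, D) = 9/(D + 4) = 9/(4 + D))
r(f(4), -6)*(Q(0**2) + 47) = (9/(4 - 6))*(12*0**2 + 47) = (9/(-2))*(12*0 + 47) = (9*(-1/2))*(0 + 47) = -9/2*47 = -423/2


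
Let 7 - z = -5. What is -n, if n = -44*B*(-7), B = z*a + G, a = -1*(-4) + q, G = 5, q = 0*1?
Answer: -16324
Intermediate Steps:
q = 0
z = 12 (z = 7 - 1*(-5) = 7 + 5 = 12)
a = 4 (a = -1*(-4) + 0 = 4 + 0 = 4)
B = 53 (B = 12*4 + 5 = 48 + 5 = 53)
n = 16324 (n = -44*53*(-7) = -2332*(-7) = 16324)
-n = -1*16324 = -16324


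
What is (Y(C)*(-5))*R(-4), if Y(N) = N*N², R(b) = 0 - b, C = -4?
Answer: 1280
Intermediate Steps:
R(b) = -b
Y(N) = N³
(Y(C)*(-5))*R(-4) = ((-4)³*(-5))*(-1*(-4)) = -64*(-5)*4 = 320*4 = 1280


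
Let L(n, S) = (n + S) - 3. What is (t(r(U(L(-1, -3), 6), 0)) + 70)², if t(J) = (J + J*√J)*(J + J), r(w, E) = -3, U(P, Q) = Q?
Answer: 6772 + 3168*I*√3 ≈ 6772.0 + 5487.1*I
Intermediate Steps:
L(n, S) = -3 + S + n (L(n, S) = (S + n) - 3 = -3 + S + n)
t(J) = 2*J*(J + J^(3/2)) (t(J) = (J + J^(3/2))*(2*J) = 2*J*(J + J^(3/2)))
(t(r(U(L(-1, -3), 6), 0)) + 70)² = ((2*(-3)² + 2*(-3)^(5/2)) + 70)² = ((2*9 + 2*(9*I*√3)) + 70)² = ((18 + 18*I*√3) + 70)² = (88 + 18*I*√3)²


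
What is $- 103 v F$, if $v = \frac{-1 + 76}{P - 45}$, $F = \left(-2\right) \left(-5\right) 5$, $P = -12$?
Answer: $\frac{128750}{19} \approx 6776.3$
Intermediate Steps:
$F = 50$ ($F = 10 \cdot 5 = 50$)
$v = - \frac{25}{19}$ ($v = \frac{-1 + 76}{-12 - 45} = \frac{75}{-57} = 75 \left(- \frac{1}{57}\right) = - \frac{25}{19} \approx -1.3158$)
$- 103 v F = \left(-103\right) \left(- \frac{25}{19}\right) 50 = \frac{2575}{19} \cdot 50 = \frac{128750}{19}$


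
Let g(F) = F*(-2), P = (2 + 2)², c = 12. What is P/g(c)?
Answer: -⅔ ≈ -0.66667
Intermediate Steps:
P = 16 (P = 4² = 16)
g(F) = -2*F
P/g(c) = 16/(-2*12) = 16/(-24) = -1/24*16 = -⅔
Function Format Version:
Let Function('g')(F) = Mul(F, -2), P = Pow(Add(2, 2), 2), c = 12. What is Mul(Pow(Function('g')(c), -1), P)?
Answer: Rational(-2, 3) ≈ -0.66667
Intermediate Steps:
P = 16 (P = Pow(4, 2) = 16)
Function('g')(F) = Mul(-2, F)
Mul(Pow(Function('g')(c), -1), P) = Mul(Pow(Mul(-2, 12), -1), 16) = Mul(Pow(-24, -1), 16) = Mul(Rational(-1, 24), 16) = Rational(-2, 3)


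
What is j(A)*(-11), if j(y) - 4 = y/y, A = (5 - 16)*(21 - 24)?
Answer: -55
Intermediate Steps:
A = 33 (A = -11*(-3) = 33)
j(y) = 5 (j(y) = 4 + y/y = 4 + 1 = 5)
j(A)*(-11) = 5*(-11) = -55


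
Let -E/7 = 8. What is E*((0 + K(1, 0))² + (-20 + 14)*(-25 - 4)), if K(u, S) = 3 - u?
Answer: -9968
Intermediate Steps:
E = -56 (E = -7*8 = -56)
E*((0 + K(1, 0))² + (-20 + 14)*(-25 - 4)) = -56*((0 + (3 - 1*1))² + (-20 + 14)*(-25 - 4)) = -56*((0 + (3 - 1))² - 6*(-29)) = -56*((0 + 2)² + 174) = -56*(2² + 174) = -56*(4 + 174) = -56*178 = -9968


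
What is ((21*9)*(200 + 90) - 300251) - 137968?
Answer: -383409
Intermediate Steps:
((21*9)*(200 + 90) - 300251) - 137968 = (189*290 - 300251) - 137968 = (54810 - 300251) - 137968 = -245441 - 137968 = -383409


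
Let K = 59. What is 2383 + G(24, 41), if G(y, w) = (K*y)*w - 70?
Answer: 60369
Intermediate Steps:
G(y, w) = -70 + 59*w*y (G(y, w) = (59*y)*w - 70 = 59*w*y - 70 = -70 + 59*w*y)
2383 + G(24, 41) = 2383 + (-70 + 59*41*24) = 2383 + (-70 + 58056) = 2383 + 57986 = 60369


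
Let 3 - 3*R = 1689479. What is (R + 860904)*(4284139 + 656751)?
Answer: 4413380820040/3 ≈ 1.4711e+12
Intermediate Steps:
R = -1689476/3 (R = 1 - ⅓*1689479 = 1 - 1689479/3 = -1689476/3 ≈ -5.6316e+5)
(R + 860904)*(4284139 + 656751) = (-1689476/3 + 860904)*(4284139 + 656751) = (893236/3)*4940890 = 4413380820040/3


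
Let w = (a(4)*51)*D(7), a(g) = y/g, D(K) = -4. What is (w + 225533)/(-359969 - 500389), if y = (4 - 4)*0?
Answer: -225533/860358 ≈ -0.26214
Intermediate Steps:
y = 0 (y = 0*0 = 0)
a(g) = 0 (a(g) = 0/g = 0)
w = 0 (w = (0*51)*(-4) = 0*(-4) = 0)
(w + 225533)/(-359969 - 500389) = (0 + 225533)/(-359969 - 500389) = 225533/(-860358) = 225533*(-1/860358) = -225533/860358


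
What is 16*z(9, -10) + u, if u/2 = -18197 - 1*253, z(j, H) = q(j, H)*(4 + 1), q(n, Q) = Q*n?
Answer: -44100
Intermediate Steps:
z(j, H) = 5*H*j (z(j, H) = (H*j)*(4 + 1) = (H*j)*5 = 5*H*j)
u = -36900 (u = 2*(-18197 - 1*253) = 2*(-18197 - 253) = 2*(-18450) = -36900)
16*z(9, -10) + u = 16*(5*(-10)*9) - 36900 = 16*(-450) - 36900 = -7200 - 36900 = -44100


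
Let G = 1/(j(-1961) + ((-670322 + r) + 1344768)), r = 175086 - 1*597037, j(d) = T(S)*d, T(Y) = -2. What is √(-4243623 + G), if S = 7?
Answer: I*√5694221333308070/36631 ≈ 2060.0*I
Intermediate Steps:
j(d) = -2*d
r = -421951 (r = 175086 - 597037 = -421951)
G = 1/256417 (G = 1/(-2*(-1961) + ((-670322 - 421951) + 1344768)) = 1/(3922 + (-1092273 + 1344768)) = 1/(3922 + 252495) = 1/256417 ≈ 3.8999e-6)
√(-4243623 + G) = √(-4243623 + 1/256417) = √(-1088137078790/256417) = I*√5694221333308070/36631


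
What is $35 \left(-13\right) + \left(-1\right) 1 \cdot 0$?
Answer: $-455$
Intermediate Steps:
$35 \left(-13\right) + \left(-1\right) 1 \cdot 0 = -455 - 0 = -455 + 0 = -455$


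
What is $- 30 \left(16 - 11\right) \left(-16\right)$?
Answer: $2400$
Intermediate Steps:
$- 30 \left(16 - 11\right) \left(-16\right) = \left(-30\right) 5 \left(-16\right) = \left(-150\right) \left(-16\right) = 2400$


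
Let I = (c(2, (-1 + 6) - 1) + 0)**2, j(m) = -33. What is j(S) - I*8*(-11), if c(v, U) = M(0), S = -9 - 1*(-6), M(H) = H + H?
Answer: -33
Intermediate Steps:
M(H) = 2*H
S = -3 (S = -9 + 6 = -3)
c(v, U) = 0 (c(v, U) = 2*0 = 0)
I = 0 (I = (0 + 0)**2 = 0**2 = 0)
j(S) - I*8*(-11) = -33 - 0*8*(-11) = -33 - 0*(-11) = -33 - 1*0 = -33 + 0 = -33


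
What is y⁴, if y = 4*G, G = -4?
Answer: 65536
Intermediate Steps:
y = -16 (y = 4*(-4) = -16)
y⁴ = (-16)⁴ = 65536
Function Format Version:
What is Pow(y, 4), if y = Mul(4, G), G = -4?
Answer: 65536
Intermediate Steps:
y = -16 (y = Mul(4, -4) = -16)
Pow(y, 4) = Pow(-16, 4) = 65536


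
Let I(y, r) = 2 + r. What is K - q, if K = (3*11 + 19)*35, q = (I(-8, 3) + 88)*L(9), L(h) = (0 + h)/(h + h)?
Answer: 3547/2 ≈ 1773.5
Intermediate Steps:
L(h) = ½ (L(h) = h/((2*h)) = h*(1/(2*h)) = ½)
q = 93/2 (q = ((2 + 3) + 88)*(½) = (5 + 88)*(½) = 93*(½) = 93/2 ≈ 46.500)
K = 1820 (K = (33 + 19)*35 = 52*35 = 1820)
K - q = 1820 - 1*93/2 = 1820 - 93/2 = 3547/2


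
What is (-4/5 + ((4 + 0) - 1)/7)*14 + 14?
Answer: 44/5 ≈ 8.8000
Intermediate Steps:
(-4/5 + ((4 + 0) - 1)/7)*14 + 14 = (-4*⅕ + (4 - 1)*(⅐))*14 + 14 = (-⅘ + 3*(⅐))*14 + 14 = (-⅘ + 3/7)*14 + 14 = -13/35*14 + 14 = -26/5 + 14 = 44/5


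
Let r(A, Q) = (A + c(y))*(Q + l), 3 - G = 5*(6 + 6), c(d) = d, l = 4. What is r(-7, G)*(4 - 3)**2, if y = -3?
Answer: 530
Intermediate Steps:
G = -57 (G = 3 - 5*(6 + 6) = 3 - 5*12 = 3 - 1*60 = 3 - 60 = -57)
r(A, Q) = (-3 + A)*(4 + Q) (r(A, Q) = (A - 3)*(Q + 4) = (-3 + A)*(4 + Q))
r(-7, G)*(4 - 3)**2 = (-12 - 3*(-57) + 4*(-7) - 7*(-57))*(4 - 3)**2 = (-12 + 171 - 28 + 399)*1**2 = 530*1 = 530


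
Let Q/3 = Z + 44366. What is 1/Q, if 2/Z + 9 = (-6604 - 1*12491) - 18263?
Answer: 37367/4973472960 ≈ 7.5133e-6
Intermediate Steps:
Z = -2/37367 (Z = 2/(-9 + ((-6604 - 1*12491) - 18263)) = 2/(-9 + ((-6604 - 12491) - 18263)) = 2/(-9 + (-19095 - 18263)) = 2/(-9 - 37358) = 2/(-37367) = 2*(-1/37367) = -2/37367 ≈ -5.3523e-5)
Q = 4973472960/37367 (Q = 3*(-2/37367 + 44366) = 3*(1657824320/37367) = 4973472960/37367 ≈ 1.3310e+5)
1/Q = 1/(4973472960/37367) = 37367/4973472960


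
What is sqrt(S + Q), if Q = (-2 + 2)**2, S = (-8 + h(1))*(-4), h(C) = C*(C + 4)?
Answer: 2*sqrt(3) ≈ 3.4641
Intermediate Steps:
h(C) = C*(4 + C)
S = 12 (S = (-8 + 1*(4 + 1))*(-4) = (-8 + 1*5)*(-4) = (-8 + 5)*(-4) = -3*(-4) = 12)
Q = 0 (Q = 0**2 = 0)
sqrt(S + Q) = sqrt(12 + 0) = sqrt(12) = 2*sqrt(3)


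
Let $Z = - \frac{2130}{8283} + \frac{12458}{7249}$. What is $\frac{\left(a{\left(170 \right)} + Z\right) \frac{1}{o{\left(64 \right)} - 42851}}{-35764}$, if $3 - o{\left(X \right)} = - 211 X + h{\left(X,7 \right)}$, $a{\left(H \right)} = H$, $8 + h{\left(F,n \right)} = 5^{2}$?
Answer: $\frac{155986949}{955297749905598} \approx 1.6329 \cdot 10^{-7}$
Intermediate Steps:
$h{\left(F,n \right)} = 17$ ($h{\left(F,n \right)} = -8 + 5^{2} = -8 + 25 = 17$)
$o{\left(X \right)} = -14 + 211 X$ ($o{\left(X \right)} = 3 - \left(- 211 X + 17\right) = 3 - \left(17 - 211 X\right) = 3 + \left(-17 + 211 X\right) = -14 + 211 X$)
$Z = \frac{2659068}{1819499}$ ($Z = \left(-2130\right) \frac{1}{8283} + 12458 \cdot \frac{1}{7249} = - \frac{710}{2761} + \frac{12458}{7249} = \frac{2659068}{1819499} \approx 1.4614$)
$\frac{\left(a{\left(170 \right)} + Z\right) \frac{1}{o{\left(64 \right)} - 42851}}{-35764} = \frac{\left(170 + \frac{2659068}{1819499}\right) \frac{1}{\left(-14 + 211 \cdot 64\right) - 42851}}{-35764} = \frac{311973898}{1819499 \left(\left(-14 + 13504\right) - 42851\right)} \left(- \frac{1}{35764}\right) = \frac{311973898}{1819499 \left(13490 - 42851\right)} \left(- \frac{1}{35764}\right) = \frac{311973898}{1819499 \left(-29361\right)} \left(- \frac{1}{35764}\right) = \frac{311973898}{1819499} \left(- \frac{1}{29361}\right) \left(- \frac{1}{35764}\right) = \left(- \frac{311973898}{53422310139}\right) \left(- \frac{1}{35764}\right) = \frac{155986949}{955297749905598}$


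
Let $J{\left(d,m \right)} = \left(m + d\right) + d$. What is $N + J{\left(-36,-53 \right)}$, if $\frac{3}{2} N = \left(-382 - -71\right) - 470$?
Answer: $- \frac{1937}{3} \approx -645.67$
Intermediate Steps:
$J{\left(d,m \right)} = m + 2 d$ ($J{\left(d,m \right)} = \left(d + m\right) + d = m + 2 d$)
$N = - \frac{1562}{3}$ ($N = \frac{2 \left(\left(-382 - -71\right) - 470\right)}{3} = \frac{2 \left(\left(-382 + \left(-665 + 736\right)\right) - 470\right)}{3} = \frac{2 \left(\left(-382 + 71\right) - 470\right)}{3} = \frac{2 \left(-311 - 470\right)}{3} = \frac{2}{3} \left(-781\right) = - \frac{1562}{3} \approx -520.67$)
$N + J{\left(-36,-53 \right)} = - \frac{1562}{3} + \left(-53 + 2 \left(-36\right)\right) = - \frac{1562}{3} - 125 = - \frac{1937}{3}$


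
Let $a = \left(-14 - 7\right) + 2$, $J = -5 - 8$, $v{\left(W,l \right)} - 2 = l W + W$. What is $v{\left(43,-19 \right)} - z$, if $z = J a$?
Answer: $-1019$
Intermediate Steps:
$v{\left(W,l \right)} = 2 + W + W l$ ($v{\left(W,l \right)} = 2 + \left(l W + W\right) = 2 + \left(W l + W\right) = 2 + \left(W + W l\right) = 2 + W + W l$)
$J = -13$
$a = -19$ ($a = -21 + 2 = -19$)
$z = 247$ ($z = \left(-13\right) \left(-19\right) = 247$)
$v{\left(43,-19 \right)} - z = \left(2 + 43 + 43 \left(-19\right)\right) - 247 = \left(2 + 43 - 817\right) - 247 = -772 - 247 = -1019$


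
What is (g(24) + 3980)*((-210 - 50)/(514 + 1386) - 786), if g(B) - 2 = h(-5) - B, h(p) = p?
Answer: -295221899/95 ≈ -3.1076e+6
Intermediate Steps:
g(B) = -3 - B (g(B) = 2 + (-5 - B) = -3 - B)
(g(24) + 3980)*((-210 - 50)/(514 + 1386) - 786) = ((-3 - 1*24) + 3980)*((-210 - 50)/(514 + 1386) - 786) = ((-3 - 24) + 3980)*(-260/1900 - 786) = (-27 + 3980)*(-260*1/1900 - 786) = 3953*(-13/95 - 786) = 3953*(-74683/95) = -295221899/95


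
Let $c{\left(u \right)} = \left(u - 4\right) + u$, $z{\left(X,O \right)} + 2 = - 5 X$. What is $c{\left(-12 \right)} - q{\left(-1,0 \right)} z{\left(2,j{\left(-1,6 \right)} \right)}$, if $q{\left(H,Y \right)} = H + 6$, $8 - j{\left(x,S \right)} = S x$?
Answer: $32$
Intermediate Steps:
$j{\left(x,S \right)} = 8 - S x$
$z{\left(X,O \right)} = -2 - 5 X$
$c{\left(u \right)} = -4 + 2 u$ ($c{\left(u \right)} = \left(-4 + u\right) + u = -4 + 2 u$)
$q{\left(H,Y \right)} = 6 + H$
$c{\left(-12 \right)} - q{\left(-1,0 \right)} z{\left(2,j{\left(-1,6 \right)} \right)} = \left(-4 + 2 \left(-12\right)\right) - \left(6 - 1\right) \left(-2 - 10\right) = \left(-4 - 24\right) - 5 \left(-2 - 10\right) = -28 - 5 \left(-12\right) = -28 - -60 = -28 + 60 = 32$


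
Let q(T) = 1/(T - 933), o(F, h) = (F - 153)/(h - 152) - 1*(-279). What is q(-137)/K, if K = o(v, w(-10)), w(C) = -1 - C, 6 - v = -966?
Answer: -11/3216420 ≈ -3.4200e-6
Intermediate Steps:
v = 972 (v = 6 - 1*(-966) = 6 + 966 = 972)
o(F, h) = 279 + (-153 + F)/(-152 + h) (o(F, h) = (-153 + F)/(-152 + h) + 279 = 279 + (-153 + F)/(-152 + h))
q(T) = 1/(-933 + T)
K = 3006/11 (K = (-42561 + 972 + 279*(-1 - 1*(-10)))/(-152 + (-1 - 1*(-10))) = (-42561 + 972 + 279*(-1 + 10))/(-152 + (-1 + 10)) = (-42561 + 972 + 279*9)/(-152 + 9) = (-42561 + 972 + 2511)/(-143) = -1/143*(-39078) = 3006/11 ≈ 273.27)
q(-137)/K = 1/((-933 - 137)*(3006/11)) = (11/3006)/(-1070) = -1/1070*11/3006 = -11/3216420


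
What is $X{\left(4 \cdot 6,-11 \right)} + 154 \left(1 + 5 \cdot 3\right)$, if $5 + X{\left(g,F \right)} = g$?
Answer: $2483$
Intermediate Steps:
$X{\left(g,F \right)} = -5 + g$
$X{\left(4 \cdot 6,-11 \right)} + 154 \left(1 + 5 \cdot 3\right) = \left(-5 + 4 \cdot 6\right) + 154 \left(1 + 5 \cdot 3\right) = \left(-5 + 24\right) + 154 \left(1 + 15\right) = 19 + 154 \cdot 16 = 19 + 2464 = 2483$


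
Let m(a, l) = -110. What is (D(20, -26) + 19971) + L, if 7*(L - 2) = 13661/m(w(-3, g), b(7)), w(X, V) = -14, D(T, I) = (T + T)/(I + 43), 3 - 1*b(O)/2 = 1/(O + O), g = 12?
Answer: 261245133/13090 ≈ 19958.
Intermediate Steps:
b(O) = 6 - 1/O (b(O) = 6 - 2/(O + O) = 6 - 2*1/(2*O) = 6 - 1/O)
D(T, I) = 2*T/(43 + I) (D(T, I) = (2*T)/(43 + I) = 2*T/(43 + I))
L = -12121/770 (L = 2 + (13661/(-110))/7 = 2 + (13661*(-1/110))/7 = 2 + (⅐)*(-13661/110) = 2 - 13661/770 = -12121/770 ≈ -15.742)
(D(20, -26) + 19971) + L = (2*20/(43 - 26) + 19971) - 12121/770 = (2*20/17 + 19971) - 12121/770 = (2*20*(1/17) + 19971) - 12121/770 = (40/17 + 19971) - 12121/770 = 339547/17 - 12121/770 = 261245133/13090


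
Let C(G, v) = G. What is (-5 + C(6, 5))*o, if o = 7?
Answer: 7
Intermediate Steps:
(-5 + C(6, 5))*o = (-5 + 6)*7 = 1*7 = 7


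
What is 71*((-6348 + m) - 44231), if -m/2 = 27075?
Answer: -7435759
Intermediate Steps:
m = -54150 (m = -2*27075 = -54150)
71*((-6348 + m) - 44231) = 71*((-6348 - 54150) - 44231) = 71*(-60498 - 44231) = 71*(-104729) = -7435759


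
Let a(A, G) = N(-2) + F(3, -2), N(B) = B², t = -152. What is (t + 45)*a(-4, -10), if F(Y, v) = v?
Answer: -214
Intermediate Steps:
a(A, G) = 2 (a(A, G) = (-2)² - 2 = 4 - 2 = 2)
(t + 45)*a(-4, -10) = (-152 + 45)*2 = -107*2 = -214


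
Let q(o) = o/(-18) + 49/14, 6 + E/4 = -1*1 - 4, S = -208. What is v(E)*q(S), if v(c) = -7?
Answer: -1897/18 ≈ -105.39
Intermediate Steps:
E = -44 (E = -24 + 4*(-1*1 - 4) = -24 + 4*(-1 - 4) = -24 + 4*(-5) = -24 - 20 = -44)
q(o) = 7/2 - o/18 (q(o) = o*(-1/18) + 49*(1/14) = -o/18 + 7/2 = 7/2 - o/18)
v(E)*q(S) = -7*(7/2 - 1/18*(-208)) = -7*(7/2 + 104/9) = -7*271/18 = -1897/18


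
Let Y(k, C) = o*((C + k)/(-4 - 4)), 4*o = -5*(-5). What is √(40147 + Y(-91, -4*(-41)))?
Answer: 13*√15182/8 ≈ 200.22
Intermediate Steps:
o = 25/4 (o = (-5*(-5))/4 = (¼)*25 = 25/4 ≈ 6.2500)
Y(k, C) = -25*C/32 - 25*k/32 (Y(k, C) = 25*((C + k)/(-4 - 4))/4 = 25*((C + k)/(-8))/4 = 25*((C + k)*(-⅛))/4 = 25*(-C/8 - k/8)/4 = -25*C/32 - 25*k/32)
√(40147 + Y(-91, -4*(-41))) = √(40147 + (-(-25)*(-41)/8 - 25/32*(-91))) = √(40147 + (-25/32*164 + 2275/32)) = √(40147 + (-1025/8 + 2275/32)) = √(40147 - 1825/32) = √(1282879/32) = 13*√15182/8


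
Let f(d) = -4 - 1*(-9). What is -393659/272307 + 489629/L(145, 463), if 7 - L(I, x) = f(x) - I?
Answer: 302203030/90769 ≈ 3329.4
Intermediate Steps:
f(d) = 5 (f(d) = -4 + 9 = 5)
L(I, x) = 2 + I (L(I, x) = 7 - (5 - I) = 7 + (-5 + I) = 2 + I)
-393659/272307 + 489629/L(145, 463) = -393659/272307 + 489629/(2 + 145) = -393659*1/272307 + 489629/147 = -56237/38901 + 489629*(1/147) = -56237/38901 + 69947/21 = 302203030/90769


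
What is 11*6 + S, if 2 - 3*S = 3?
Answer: 197/3 ≈ 65.667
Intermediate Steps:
S = -⅓ (S = ⅔ - ⅓*3 = ⅔ - 1 = -⅓ ≈ -0.33333)
11*6 + S = 11*6 - ⅓ = 66 - ⅓ = 197/3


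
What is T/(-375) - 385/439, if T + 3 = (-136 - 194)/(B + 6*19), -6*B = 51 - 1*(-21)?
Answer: -2407841/2798625 ≈ -0.86037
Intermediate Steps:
B = -12 (B = -(51 - 1*(-21))/6 = -(51 + 21)/6 = -⅙*72 = -12)
T = -106/17 (T = -3 + (-136 - 194)/(-12 + 6*19) = -3 - 330/(-12 + 114) = -3 - 330/102 = -3 - 330*1/102 = -3 - 55/17 = -106/17 ≈ -6.2353)
T/(-375) - 385/439 = -106/17/(-375) - 385/439 = -106/17*(-1/375) - 385*1/439 = 106/6375 - 385/439 = -2407841/2798625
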